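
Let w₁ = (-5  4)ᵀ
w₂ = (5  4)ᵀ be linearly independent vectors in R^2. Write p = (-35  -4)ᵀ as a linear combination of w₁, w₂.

Set up the augmented matrix [w₁ | w₂ | p] and row-reduce.
The system has the unique solution (c₁, c₂) = (3, -4).

p = 3w₁ - 4w₂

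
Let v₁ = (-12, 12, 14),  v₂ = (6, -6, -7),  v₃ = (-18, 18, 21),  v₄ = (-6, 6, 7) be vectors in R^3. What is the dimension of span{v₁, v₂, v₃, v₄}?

Row-reduce the 4×3 matrix with these as rows.
The echelon form has 1 nonzero row, so the rank is 1.
(With 4 elements in a 3-dimensional space the rank is at most 3.)

dim = 1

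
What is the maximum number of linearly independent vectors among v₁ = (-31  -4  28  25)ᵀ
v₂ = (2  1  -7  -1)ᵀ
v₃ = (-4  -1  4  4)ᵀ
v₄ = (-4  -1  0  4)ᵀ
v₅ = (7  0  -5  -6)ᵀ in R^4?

4

Apply Gaussian elimination to the matrix whose rows are v₁, v₂, v₃, v₄, v₅.
The echelon form has 4 nonzero rows, so the rank is 4.
(With 5 elements in a 4-dimensional space the rank is at most 4.)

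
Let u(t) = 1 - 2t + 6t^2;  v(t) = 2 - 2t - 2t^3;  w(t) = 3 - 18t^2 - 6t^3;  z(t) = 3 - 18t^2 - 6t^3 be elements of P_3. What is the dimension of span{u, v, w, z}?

Pass to coordinate vectors with respect to the basis {1, t, …, t^3}.
Form the matrix with u, v, w, z as columns and reduce.
Reduction leaves 2 leading entries, giving rank 2.

dim = 2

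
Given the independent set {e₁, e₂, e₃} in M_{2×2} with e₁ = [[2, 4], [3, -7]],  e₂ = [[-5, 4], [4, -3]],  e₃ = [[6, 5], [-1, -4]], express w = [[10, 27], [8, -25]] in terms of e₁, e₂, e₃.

Identify each element with its coordinate vector in ℝ⁴ via {E₁₁, E₁₂, E₂₁, E₂₂}.
Solve the system with e₁, e₂, e₃ as columns and w as the right-hand side.
The system has the unique solution (α₁, α₂, α₃) = (1, 2, 3).

w = e₁ + 2e₂ + 3e₃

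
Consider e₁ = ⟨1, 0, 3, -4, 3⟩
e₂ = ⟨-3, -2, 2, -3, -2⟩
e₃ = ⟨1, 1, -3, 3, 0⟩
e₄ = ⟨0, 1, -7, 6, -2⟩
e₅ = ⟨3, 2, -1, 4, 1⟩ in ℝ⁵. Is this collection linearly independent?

linearly dependent

The matrix [e₁|e₂|e₃|e₄|e₅] has determinant 0.
A zero determinant means the columns are linearly dependent.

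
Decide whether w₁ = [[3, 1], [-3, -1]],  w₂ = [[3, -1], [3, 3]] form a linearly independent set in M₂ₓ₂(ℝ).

Write each element as a coordinate vector in ℝ⁴ using {E₁₁, E₁₂, E₂₁, E₂₂}.
Place the vectors as rows of a 2×4 matrix and reduce to echelon form.
The reduction yields 2 nonzero rows, so the rank is 2.
Since rank = 2 (the number of vectors), the set is linearly independent.

linearly independent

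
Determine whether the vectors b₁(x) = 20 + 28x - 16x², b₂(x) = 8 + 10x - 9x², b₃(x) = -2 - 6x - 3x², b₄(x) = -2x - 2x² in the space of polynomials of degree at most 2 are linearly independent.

Write each element as a coordinate vector in ℝ³ using {1, x, x²}.
There are 4 vectors in a 3-dimensional space, so they cannot be linearly independent.

linearly dependent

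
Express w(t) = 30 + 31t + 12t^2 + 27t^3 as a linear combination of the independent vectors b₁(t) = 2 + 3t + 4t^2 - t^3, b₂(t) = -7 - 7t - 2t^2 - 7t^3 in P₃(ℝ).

w = b₁ - 4b₂

Take coordinate vectors relative to {1, t, …, t^3}.
Set up the augmented matrix [b₁ | b₂ | w] and row-reduce.
The system has the unique solution (c₁, c₂) = (1, -4).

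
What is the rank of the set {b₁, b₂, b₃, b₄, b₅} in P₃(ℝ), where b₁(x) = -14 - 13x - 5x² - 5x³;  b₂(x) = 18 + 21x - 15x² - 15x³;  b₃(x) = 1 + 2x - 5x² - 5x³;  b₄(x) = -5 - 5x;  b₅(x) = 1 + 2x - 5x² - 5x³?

Pass to coordinate vectors with respect to the basis {1, x, …, x³}.
Form the matrix with b₁, b₂, b₃, b₄, b₅ as columns and reduce.
Exactly 2 pivots survive; hence the rank is 2.
(With 5 elements in a 4-dimensional space the rank is at most 4.)

2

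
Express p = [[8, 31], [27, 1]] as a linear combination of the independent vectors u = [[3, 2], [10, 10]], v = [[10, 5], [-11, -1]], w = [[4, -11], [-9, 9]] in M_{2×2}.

Work in coordinates with respect to the standard basis {E₁₁, E₁₂, E₂₁, E₂₂}.
Since u, v, w are independent, the coefficients expressing p are uniquely determined by a linear system.
Back-substitution yields (a₁, a₂, a₃) = (2, 1, -2).

p = 2u + v - 2w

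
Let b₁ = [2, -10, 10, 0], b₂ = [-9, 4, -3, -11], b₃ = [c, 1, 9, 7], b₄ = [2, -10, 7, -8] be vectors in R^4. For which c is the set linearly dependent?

c = -12

The set is linearly dependent precisely when det[b₁; b₂; b₃; b₄] = 0.
The determinant works out to 410*c + 4920.
This vanishes exactly when c = -12.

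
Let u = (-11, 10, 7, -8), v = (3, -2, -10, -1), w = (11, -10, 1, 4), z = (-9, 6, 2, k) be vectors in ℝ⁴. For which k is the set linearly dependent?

The set is linearly dependent precisely when det[u; v; w; z] = 0.
The determinant works out to 1088 - 64*k.
Solving 1088 - 64*k = 0 yields k = 17.

k = 17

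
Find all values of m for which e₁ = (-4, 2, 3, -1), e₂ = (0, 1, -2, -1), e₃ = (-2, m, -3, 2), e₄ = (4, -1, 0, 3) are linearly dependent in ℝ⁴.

Place the vectors as rows of a 4×4 matrix; dependence ⇔ determinant zero.
The determinant works out to 108 - 4*m.
This vanishes exactly when m = 27.

m = 27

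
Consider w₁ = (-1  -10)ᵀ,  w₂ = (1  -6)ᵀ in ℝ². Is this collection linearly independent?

linearly independent

Form the 2×2 matrix with these as columns; its determinant is 16.
A nonzero determinant means the columns are linearly independent.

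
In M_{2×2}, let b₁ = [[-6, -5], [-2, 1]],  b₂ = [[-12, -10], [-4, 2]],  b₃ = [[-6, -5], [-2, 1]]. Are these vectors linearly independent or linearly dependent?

Write each element as a coordinate vector in ℝ⁴ using {E₁₁, E₁₂, E₂₁, E₂₂}.
Two of the vectors are equal, giving an immediate dependence.

linearly dependent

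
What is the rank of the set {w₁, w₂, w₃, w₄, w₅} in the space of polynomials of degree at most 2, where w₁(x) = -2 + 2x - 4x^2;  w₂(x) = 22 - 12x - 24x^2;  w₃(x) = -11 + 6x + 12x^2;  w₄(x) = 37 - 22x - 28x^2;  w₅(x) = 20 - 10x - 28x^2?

2

Represent each element by its coordinate vector in ℝ³.
Apply Gaussian elimination to the matrix whose rows are w₁, w₂, w₃, w₄, w₅.
Exactly 2 pivots survive; hence the rank is 2.
(With 5 elements in a 3-dimensional space the rank is at most 3.)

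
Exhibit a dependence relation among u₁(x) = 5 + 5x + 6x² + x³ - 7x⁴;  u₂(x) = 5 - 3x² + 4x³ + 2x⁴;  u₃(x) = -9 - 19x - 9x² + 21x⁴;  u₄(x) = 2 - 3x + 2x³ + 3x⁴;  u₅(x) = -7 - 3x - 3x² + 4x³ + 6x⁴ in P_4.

2u₁ + u₂ + u₃ - 3u₄ = 0

Take coordinates with respect to {1, x, …, x⁴}.
Write the vectors as columns of a matrix and find a nonzero vector in its null space.
The free variable yields coefficients (2, 1, 1, -3, 0) (any nonzero multiple also works).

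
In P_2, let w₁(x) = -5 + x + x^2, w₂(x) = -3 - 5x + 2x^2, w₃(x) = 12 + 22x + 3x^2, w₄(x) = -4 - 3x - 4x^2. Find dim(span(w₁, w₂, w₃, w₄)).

3

Represent each element by its coordinate vector in ℝ³.
Put the 3×4 matrix [w₁|w₂|w₃|w₄] into echelon form.
Exactly 3 pivots survive; hence the rank is 3.
(With 4 elements in a 3-dimensional space the rank is at most 3.)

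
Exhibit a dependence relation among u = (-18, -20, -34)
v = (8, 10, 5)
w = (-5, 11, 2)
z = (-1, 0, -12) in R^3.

u + 2v - 2z = 0

Write the vectors as columns of a matrix and find a nonzero vector in its null space.
One solution (up to scaling) is (1, 2, 0, -2).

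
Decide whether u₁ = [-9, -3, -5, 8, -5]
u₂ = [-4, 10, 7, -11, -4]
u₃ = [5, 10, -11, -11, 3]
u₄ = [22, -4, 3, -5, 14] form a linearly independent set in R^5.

linearly dependent

Place the vectors as rows of a 4×5 matrix and reduce to echelon form.
The reduction yields 3 nonzero rows, so the rank is 3.
Since rank 3 < 4, the set is linearly dependent.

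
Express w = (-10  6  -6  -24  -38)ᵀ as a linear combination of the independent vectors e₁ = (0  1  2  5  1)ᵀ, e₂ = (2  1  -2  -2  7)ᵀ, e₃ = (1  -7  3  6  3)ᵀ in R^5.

w = -4e₁ - 4e₂ - 2e₃

Since e₁, e₂, e₃ are independent, the coefficients expressing w are uniquely determined by a linear system.
Back-substitution yields (c₁, c₂, c₃) = (-4, -4, -2).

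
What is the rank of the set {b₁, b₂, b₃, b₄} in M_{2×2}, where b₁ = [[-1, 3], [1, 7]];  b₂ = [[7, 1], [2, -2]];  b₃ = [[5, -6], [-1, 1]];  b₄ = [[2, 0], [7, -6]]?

Pass to coordinate vectors with respect to the basis {E₁₁, E₁₂, E₂₁, E₂₂}.
Put the 4×4 matrix [b₁|b₂|b₃|b₄] into echelon form.
Exactly 4 pivots survive; hence the rank is 4.

4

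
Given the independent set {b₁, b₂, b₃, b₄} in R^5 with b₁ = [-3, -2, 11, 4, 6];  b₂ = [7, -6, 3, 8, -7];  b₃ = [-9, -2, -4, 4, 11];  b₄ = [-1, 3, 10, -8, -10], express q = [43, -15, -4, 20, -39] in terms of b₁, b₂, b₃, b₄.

q = -b₁ + 3b₂ - 2b₃ - b₄

Since b₁, b₂, b₃, b₄ are independent, the coefficients expressing q are uniquely determined by a linear system.
Row-reducing the augmented matrix gives the unique coefficients (c₁, …, c₄) = (-1, 3, -2, -1).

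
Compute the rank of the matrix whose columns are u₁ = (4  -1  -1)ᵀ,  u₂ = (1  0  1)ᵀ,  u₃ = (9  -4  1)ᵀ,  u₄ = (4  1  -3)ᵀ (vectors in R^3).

Row-reduce the 4×3 matrix with these as rows.
There are 3 pivot columns, so rank = 3.
(With 4 elements in a 3-dimensional space the rank is at most 3.)

3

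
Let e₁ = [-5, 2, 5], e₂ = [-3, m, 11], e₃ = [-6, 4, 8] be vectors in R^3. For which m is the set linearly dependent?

m = 38/5

The vectors are dependent exactly when the determinant of the matrix with rows e₁, e₂, e₃ vanishes.
Expanding, det = 76 - 10*m.
This vanishes exactly when m = 38/5.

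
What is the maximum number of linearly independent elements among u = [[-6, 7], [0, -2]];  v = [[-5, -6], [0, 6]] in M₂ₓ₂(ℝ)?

Use coordinates relative to {E₁₁, E₁₂, E₂₁, E₂₂}.
Row-reduce the 2×4 matrix with these as rows.
The echelon form has 2 nonzero rows, so the rank is 2.

2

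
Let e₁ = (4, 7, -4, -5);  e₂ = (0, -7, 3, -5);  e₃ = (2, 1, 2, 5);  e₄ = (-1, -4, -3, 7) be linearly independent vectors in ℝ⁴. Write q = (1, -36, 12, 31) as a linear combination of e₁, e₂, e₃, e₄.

q = -e₁ + 3e₂ + 4e₃ + 3e₄

Since e₁, e₂, e₃, e₄ are independent, the coefficients expressing q are uniquely determined by a linear system.
The system has the unique solution (α₁, …, α₄) = (-1, 3, 4, 3).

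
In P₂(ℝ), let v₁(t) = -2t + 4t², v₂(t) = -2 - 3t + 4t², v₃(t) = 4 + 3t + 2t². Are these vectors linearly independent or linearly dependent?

linearly independent

Take coordinates with respect to the standard basis {1, t, t²}.
Form the 3×3 matrix with these as columns; its determinant is -16.
A nonzero determinant means the columns are linearly independent.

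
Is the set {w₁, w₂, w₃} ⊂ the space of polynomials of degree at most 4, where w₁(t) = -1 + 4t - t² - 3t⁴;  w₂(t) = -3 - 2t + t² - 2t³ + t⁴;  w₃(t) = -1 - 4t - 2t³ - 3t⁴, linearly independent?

Write each element as a coordinate vector in ℝ⁵ using {1, t, …, t⁴}.
Row-reduce the matrix whose columns are w₁, w₂, w₃.
The reduction yields 3 nonzero rows, so the rank is 3.
Since rank = 3 (the number of vectors), the set is linearly independent.

linearly independent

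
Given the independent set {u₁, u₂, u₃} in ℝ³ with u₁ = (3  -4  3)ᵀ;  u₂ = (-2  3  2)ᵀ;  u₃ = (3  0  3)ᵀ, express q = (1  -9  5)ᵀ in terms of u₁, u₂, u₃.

q = 3u₁ + u₂ - 2u₃

Since u₁, u₂, u₃ are independent, the coefficients expressing q are uniquely determined by a linear system.
Row-reducing the augmented matrix gives the unique coefficients (a₁, a₂, a₃) = (3, 1, -2).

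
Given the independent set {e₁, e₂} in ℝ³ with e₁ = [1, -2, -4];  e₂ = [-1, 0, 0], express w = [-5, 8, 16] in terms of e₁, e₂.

w = -4e₁ + e₂

Write w = c₁e₁ + c₂e₂ and equate components.
Back-substitution yields (c₁, c₂) = (-4, 1).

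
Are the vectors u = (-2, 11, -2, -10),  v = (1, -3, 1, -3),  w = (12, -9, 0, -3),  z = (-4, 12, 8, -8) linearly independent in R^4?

The matrix [u|v|w|z] has determinant 5964.
A nonzero determinant means the columns are linearly independent.

linearly independent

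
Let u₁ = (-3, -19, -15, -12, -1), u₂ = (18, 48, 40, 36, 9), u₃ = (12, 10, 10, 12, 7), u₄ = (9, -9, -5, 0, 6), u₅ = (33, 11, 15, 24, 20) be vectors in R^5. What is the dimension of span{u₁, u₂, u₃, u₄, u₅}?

Apply Gaussian elimination to the matrix whose rows are u₁, u₂, u₃, u₄, u₅.
There are 2 pivot columns, so rank = 2.

dim = 2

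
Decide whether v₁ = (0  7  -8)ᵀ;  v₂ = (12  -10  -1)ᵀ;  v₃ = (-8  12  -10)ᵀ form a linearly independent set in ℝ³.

The matrix [v₁|v₂|v₃] has determinant 384.
A nonzero determinant means the columns are linearly independent.

linearly independent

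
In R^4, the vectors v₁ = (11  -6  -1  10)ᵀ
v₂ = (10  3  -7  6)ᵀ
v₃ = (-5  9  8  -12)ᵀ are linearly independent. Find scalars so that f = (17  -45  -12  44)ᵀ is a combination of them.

f = 2v₁ - 2v₂ - 3v₃

Solve the system with v₁, v₂, v₃ as columns and f as the right-hand side.
Row-reducing the augmented matrix gives the unique coefficients (α₁, α₂, α₃) = (2, -2, -3).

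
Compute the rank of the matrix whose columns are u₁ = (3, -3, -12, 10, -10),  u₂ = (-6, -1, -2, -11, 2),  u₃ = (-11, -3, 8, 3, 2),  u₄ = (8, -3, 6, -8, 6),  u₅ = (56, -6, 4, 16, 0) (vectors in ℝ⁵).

4

Put the 5×5 matrix [u₁|u₂|u₃|u₄|u₅] into echelon form.
There are 4 pivot columns, so rank = 4.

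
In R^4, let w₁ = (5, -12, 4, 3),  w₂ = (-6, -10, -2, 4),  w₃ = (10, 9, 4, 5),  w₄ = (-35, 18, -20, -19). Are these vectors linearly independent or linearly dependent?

Row-reduce the matrix whose columns are w₁, w₂, w₃, w₄.
The reduction yields 3 nonzero rows, so the rank is 3.
Since rank 3 < 4, the set is linearly dependent.
Indeed 3w₁ + 2w₃ + w₄ = 0.

linearly dependent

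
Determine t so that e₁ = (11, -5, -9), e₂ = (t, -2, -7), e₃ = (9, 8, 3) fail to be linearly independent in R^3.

The vectors are dependent exactly when the determinant of the matrix with rows e₁, e₂, e₃ vanishes.
Expanding, det = 703 - 57*t.
Setting this to zero gives t = 37/3.

t = 37/3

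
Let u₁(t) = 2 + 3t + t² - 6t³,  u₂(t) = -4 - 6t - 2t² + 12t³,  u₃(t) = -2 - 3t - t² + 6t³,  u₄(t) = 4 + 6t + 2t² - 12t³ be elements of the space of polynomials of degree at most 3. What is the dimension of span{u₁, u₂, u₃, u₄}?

1

Use coordinates relative to {1, t, …, t³}.
Put the 4×4 matrix [u₁|u₂|u₃|u₄] into echelon form.
Reduction leaves 1 leading entry, giving rank 1.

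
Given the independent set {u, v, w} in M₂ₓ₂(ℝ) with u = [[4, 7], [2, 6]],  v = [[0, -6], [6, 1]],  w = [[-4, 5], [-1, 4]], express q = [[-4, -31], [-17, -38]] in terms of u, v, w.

Identify each element with its coordinate vector in ℝ⁴ via {E₁₁, E₁₂, E₂₁, E₂₂}.
Write q = c₁u + … + c₃w and equate components.
Row-reducing the augmented matrix gives the unique coefficients (c₁, c₂, c₃) = (-4, -2, -3).

q = -4u - 2v - 3w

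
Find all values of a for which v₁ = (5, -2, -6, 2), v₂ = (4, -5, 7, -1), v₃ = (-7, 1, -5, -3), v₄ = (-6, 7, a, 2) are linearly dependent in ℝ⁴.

The set is linearly dependent precisely when det[v₁; v₂; v₃; v₄] = 0.
Cofactor expansion gives det = 20*a + 470.
Setting this to zero gives a = -47/2.

a = -47/2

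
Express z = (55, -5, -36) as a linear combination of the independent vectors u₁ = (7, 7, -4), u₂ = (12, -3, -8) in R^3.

Set up the augmented matrix [u₁ | u₂ | z] and row-reduce.
Back-substitution yields (a₁, a₂) = (1, 4).

z = u₁ + 4u₂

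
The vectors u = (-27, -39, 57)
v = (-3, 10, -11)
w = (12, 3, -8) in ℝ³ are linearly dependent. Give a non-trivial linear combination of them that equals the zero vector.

u + 3v + 3w = 0

Row-reduce the matrix with u, v, w as columns; the null space gives the coefficients.
One solution (up to scaling) is (1, 3, 3).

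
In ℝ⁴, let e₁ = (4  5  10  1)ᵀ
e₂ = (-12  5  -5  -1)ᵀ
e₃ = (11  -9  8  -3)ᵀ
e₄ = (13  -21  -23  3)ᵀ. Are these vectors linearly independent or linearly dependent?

linearly dependent

Place the vectors as rows of a 4×4 matrix and reduce to echelon form.
The reduction yields 3 nonzero rows, so the rank is 3.
Since rank 3 < 4, the set is linearly dependent.
Indeed 3e₁ + 3e₂ + e₃ + e₄ = 0.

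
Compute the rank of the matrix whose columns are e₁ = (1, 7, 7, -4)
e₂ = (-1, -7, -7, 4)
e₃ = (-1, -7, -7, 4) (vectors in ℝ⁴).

1

Row-reduce the 3×4 matrix with these as rows.
Reduction leaves 1 leading entry, giving rank 1.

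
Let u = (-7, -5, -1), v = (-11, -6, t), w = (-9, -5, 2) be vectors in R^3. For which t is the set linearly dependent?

t = 27/10

Dependence holds iff the 3×3 matrix [u v w] is singular.
Expanding, det = 10*t - 27.
Setting this to zero gives t = 27/10.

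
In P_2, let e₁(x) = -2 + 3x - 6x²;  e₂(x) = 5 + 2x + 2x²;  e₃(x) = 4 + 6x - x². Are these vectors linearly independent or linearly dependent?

linearly independent

Take coordinates with respect to the standard basis {1, x, x²}.
Form the 3×3 matrix with these as columns; its determinant is -65.
A nonzero determinant means the columns are linearly independent.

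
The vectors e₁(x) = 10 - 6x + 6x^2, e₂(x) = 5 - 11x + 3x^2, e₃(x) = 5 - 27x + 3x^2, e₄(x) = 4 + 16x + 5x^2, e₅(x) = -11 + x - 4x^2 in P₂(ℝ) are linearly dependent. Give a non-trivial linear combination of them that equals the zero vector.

Write each element as a vector in ℝ³ using {1, x, x^2}.
Write the vectors as columns of a matrix and find a nonzero vector in its null space.
One solution (up to scaling) is (1, -3, 1, 0, 0).

e₁ - 3e₂ + e₃ = 0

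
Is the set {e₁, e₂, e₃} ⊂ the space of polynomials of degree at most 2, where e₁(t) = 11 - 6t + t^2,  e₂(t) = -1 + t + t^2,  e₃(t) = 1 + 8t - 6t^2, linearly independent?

Write each element as a coordinate vector in ℝ³ using {1, t, t^2}.
The matrix [e₁|e₂|e₃] has determinant -133.
A nonzero determinant means the columns are linearly independent.

linearly independent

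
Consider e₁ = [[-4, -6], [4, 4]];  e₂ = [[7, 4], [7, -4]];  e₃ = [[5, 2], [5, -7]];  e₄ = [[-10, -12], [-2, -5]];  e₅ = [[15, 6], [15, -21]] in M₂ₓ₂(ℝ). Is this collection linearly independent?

linearly dependent

Take coordinates with respect to the standard basis {E₁₁, E₁₂, E₂₁, E₂₂}.
There are 5 vectors in a 4-dimensional space, so they cannot be linearly independent.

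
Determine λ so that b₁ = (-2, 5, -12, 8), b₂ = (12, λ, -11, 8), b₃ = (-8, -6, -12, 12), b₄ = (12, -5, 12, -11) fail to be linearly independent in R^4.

Dependence holds iff the 4×4 matrix [b₁ b₂ b₃ b₄] is singular.
Cofactor expansion gives det = -264*λ - 5148.
This vanishes exactly when λ = -39/2.

λ = -39/2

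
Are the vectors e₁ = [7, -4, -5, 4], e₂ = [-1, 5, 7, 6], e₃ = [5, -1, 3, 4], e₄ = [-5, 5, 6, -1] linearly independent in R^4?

linearly independent

Row-reduce the matrix whose columns are e₁, e₂, e₃, e₄.
The reduction yields 4 nonzero rows, so the rank is 4.
Since rank = 4 (the number of vectors), the set is linearly independent.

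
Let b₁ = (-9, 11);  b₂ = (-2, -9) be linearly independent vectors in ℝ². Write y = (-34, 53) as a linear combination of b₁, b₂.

Write y = a₁b₁ + a₂b₂ and equate components.
The system has the unique solution (a₁, a₂) = (4, -1).

y = 4b₁ - b₂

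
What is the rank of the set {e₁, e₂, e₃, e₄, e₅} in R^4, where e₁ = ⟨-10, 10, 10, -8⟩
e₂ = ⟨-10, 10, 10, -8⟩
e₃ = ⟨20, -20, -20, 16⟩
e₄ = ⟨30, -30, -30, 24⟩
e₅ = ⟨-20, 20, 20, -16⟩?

Apply Gaussian elimination to the matrix whose rows are e₁, e₂, e₃, e₄, e₅.
Reduction leaves 1 leading entry, giving rank 1.
(With 5 elements in a 4-dimensional space the rank is at most 4.)

1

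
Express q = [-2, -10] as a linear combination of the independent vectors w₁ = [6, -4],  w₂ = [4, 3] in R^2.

Solve the system with w₁, w₂ as columns and q as the right-hand side.
Back-substitution yields (c₁, c₂) = (1, -2).

q = w₁ - 2w₂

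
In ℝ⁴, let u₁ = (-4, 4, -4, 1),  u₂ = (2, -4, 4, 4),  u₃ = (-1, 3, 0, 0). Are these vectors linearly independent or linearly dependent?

Place the vectors as rows of a 3×4 matrix and reduce to echelon form.
The reduction yields 3 nonzero rows, so the rank is 3.
Since rank = 3 (the number of vectors), the set is linearly independent.

linearly independent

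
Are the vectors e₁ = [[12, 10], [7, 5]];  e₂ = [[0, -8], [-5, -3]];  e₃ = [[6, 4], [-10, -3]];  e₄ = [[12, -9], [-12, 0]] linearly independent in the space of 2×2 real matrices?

Take coordinates with respect to the standard basis {E₁₁, E₁₂, E₂₁, E₂₂}.
Form the 4×4 matrix with these as columns; its determinant is 6132.
A nonzero determinant means the columns are linearly independent.

linearly independent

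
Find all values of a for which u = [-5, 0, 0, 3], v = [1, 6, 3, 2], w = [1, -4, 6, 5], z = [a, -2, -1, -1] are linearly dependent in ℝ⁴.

a = 2/9

The set is linearly dependent precisely when det[u; v; w; z] = 0.
The determinant works out to 32 - 144*a.
This vanishes exactly when a = 2/9.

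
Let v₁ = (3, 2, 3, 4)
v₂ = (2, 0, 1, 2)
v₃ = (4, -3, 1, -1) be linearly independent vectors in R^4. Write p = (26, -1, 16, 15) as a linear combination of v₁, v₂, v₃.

p = 4v₁ + v₂ + 3v₃

Since v₁, v₂, v₃ are independent, the coefficients expressing p are uniquely determined by a linear system.
Back-substitution yields (c₁, c₂, c₃) = (4, 1, 3).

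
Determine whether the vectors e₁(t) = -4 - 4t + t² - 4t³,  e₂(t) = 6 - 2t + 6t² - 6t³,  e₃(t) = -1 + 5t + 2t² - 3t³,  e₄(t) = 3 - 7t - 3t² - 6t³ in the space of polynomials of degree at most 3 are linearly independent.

linearly independent

Take coordinates with respect to the standard basis {1, t, …, t³}.
Row-reduce the matrix whose columns are e₁, e₂, e₃, e₄.
The reduction yields 4 nonzero rows, so the rank is 4.
Since rank = 4 (the number of vectors), the set is linearly independent.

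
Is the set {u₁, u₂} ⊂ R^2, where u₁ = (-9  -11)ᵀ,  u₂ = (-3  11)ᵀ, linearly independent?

linearly independent

Row-reduce the matrix whose columns are u₁, u₂.
The reduction yields 2 nonzero rows, so the rank is 2.
Since rank = 2 (the number of vectors), the set is linearly independent.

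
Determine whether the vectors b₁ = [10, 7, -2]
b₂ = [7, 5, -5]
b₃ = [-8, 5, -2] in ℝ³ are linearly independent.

linearly independent

Form the 3×3 matrix with these as columns; its determinant is 378.
A nonzero determinant means the columns are linearly independent.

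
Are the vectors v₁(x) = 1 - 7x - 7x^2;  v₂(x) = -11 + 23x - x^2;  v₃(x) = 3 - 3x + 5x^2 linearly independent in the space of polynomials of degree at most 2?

linearly dependent

Write each element as a coordinate vector in ℝ³ using {1, x, x^2}.
Form the 3×3 matrix with these as columns; its determinant is 0.
A zero determinant means the columns are linearly dependent.
Indeed 2v₁ + v₂ + 3v₃ = 0.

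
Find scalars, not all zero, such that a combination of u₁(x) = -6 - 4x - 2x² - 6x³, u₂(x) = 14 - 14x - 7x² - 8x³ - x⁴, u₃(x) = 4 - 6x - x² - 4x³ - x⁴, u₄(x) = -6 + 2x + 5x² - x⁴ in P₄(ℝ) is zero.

u₂ - 2u₃ + u₄ = 0

Write each element as a vector in ℝ⁵ using {1, x, …, x⁴}.
Write the vectors as columns of a matrix and find a nonzero vector in its null space.
A generator of the null space is (0, 1, -2, 1).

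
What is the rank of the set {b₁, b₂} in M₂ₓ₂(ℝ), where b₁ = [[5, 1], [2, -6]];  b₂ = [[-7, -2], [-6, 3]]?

Pass to coordinate vectors with respect to the basis {E₁₁, E₁₂, E₂₁, E₂₂}.
Form the matrix with b₁, b₂ as columns and reduce.
The echelon form has 2 nonzero rows, so the rank is 2.

2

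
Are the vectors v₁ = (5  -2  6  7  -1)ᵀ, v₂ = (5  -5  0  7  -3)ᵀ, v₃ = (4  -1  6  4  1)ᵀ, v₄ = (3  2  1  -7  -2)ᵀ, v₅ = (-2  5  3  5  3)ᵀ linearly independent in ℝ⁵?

linearly independent

Row-reduce the matrix whose columns are v₁, v₂, v₃, v₄, v₅.
The reduction yields 5 nonzero rows, so the rank is 5.
Since rank = 5 (the number of vectors), the set is linearly independent.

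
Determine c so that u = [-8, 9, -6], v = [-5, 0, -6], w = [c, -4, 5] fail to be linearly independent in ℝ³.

Place the vectors as rows of a 3×3 matrix; dependence ⇔ determinant zero.
Expanding, det = 297 - 54*c.
Solving 297 - 54*c = 0 yields c = 11/2.

c = 11/2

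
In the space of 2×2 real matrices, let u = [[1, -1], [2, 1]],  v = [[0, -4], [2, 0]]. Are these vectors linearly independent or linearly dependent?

linearly independent

Write each element as a coordinate vector in ℝ⁴ using {E₁₁, E₁₂, E₂₁, E₂₂}.
Place the vectors as rows of a 2×4 matrix and reduce to echelon form.
The reduction yields 2 nonzero rows, so the rank is 2.
Since rank = 2 (the number of vectors), the set is linearly independent.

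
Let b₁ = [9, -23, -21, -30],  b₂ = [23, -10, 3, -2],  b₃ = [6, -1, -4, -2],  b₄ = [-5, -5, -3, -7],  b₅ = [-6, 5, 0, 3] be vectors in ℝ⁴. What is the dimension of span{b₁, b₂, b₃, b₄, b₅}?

3

Put the 4×5 matrix [b₁|b₂|b₃|b₄|b₅] into echelon form.
There are 3 pivot columns, so rank = 3.
(With 5 elements in a 4-dimensional space the rank is at most 4.)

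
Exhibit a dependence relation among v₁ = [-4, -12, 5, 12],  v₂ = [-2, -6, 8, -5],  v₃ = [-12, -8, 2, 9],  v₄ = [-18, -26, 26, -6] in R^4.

3v₂ + v₃ - v₄ = 0

Write the vectors as columns of a matrix and find a nonzero vector in its null space.
The free variable yields coefficients (0, 3, 1, -1) (any nonzero multiple also works).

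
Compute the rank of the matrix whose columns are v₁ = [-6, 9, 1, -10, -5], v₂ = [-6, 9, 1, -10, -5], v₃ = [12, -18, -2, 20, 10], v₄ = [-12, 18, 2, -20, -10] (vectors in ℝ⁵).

rank 1

Put the 5×4 matrix [v₁|v₂|v₃|v₄] into echelon form.
There is 1 pivot column, so rank = 1.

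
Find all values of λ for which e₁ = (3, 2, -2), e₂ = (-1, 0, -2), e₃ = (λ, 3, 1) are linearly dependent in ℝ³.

λ = 13/2

Place the vectors as rows of a 3×3 matrix; dependence ⇔ determinant zero.
Cofactor expansion gives det = 26 - 4*λ.
This vanishes exactly when λ = 13/2.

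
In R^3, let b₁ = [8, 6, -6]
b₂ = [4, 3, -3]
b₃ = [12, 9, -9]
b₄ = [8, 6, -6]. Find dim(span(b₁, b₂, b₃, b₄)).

Apply Gaussian elimination to the matrix whose rows are b₁, b₂, b₃, b₄.
The echelon form has 1 nonzero row, so the rank is 1.
(With 4 elements in a 3-dimensional space the rank is at most 3.)

1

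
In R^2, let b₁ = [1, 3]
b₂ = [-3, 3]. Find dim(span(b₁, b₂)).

2

Put the 2×2 matrix [b₁|b₂] into echelon form.
Reduction leaves 2 leading entries, giving rank 2.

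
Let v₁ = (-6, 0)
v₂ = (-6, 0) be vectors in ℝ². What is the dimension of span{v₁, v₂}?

Form the matrix with v₁, v₂ as columns and reduce.
The echelon form has 1 nonzero row, so the rank is 1.

1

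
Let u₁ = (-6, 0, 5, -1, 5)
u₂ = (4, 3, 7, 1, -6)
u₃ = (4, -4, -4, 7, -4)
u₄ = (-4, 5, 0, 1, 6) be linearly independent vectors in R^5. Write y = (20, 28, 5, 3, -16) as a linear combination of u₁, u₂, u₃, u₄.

Solve the system with u₁, u₂, u₃, u₄ as columns and y as the right-hand side.
Row-reducing the augmented matrix gives the unique coefficients (a₁, …, a₄) = (-4, 3, -1, 3).

y = -4u₁ + 3u₂ - u₃ + 3u₄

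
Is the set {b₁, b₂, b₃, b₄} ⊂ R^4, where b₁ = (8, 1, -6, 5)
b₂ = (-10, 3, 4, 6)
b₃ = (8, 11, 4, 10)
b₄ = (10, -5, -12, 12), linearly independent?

The matrix [b₁|b₂|b₃|b₄] has determinant 6920.
A nonzero determinant means the columns are linearly independent.

linearly independent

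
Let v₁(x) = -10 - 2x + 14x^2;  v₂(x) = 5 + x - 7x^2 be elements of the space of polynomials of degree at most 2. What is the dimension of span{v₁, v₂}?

Represent each element by its coordinate vector in ℝ³.
Form the matrix with v₁, v₂ as columns and reduce.
Exactly 1 pivot survives; hence the rank is 1.

dim = 1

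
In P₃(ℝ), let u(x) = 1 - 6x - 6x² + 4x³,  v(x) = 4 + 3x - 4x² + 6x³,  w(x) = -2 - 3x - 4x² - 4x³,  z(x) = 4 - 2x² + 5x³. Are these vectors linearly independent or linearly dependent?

Write each element as a coordinate vector in ℝ⁴ using {1, x, …, x³}.
Row-reduce the matrix whose columns are u, v, w, z.
The reduction yields 4 nonzero rows, so the rank is 4.
Since rank = 4 (the number of vectors), the set is linearly independent.

linearly independent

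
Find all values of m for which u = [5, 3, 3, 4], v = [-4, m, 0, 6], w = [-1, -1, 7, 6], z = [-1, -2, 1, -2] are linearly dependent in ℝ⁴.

m = 1

The set is linearly dependent precisely when det[u; v; w; z] = 0.
Expanding, det = 100 - 100*m.
Solving 100 - 100*m = 0 yields m = 1.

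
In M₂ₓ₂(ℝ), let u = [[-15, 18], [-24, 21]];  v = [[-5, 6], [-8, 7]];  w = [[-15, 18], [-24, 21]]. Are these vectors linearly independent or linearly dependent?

linearly dependent

Take coordinates with respect to the standard basis {E₁₁, E₁₂, E₂₁, E₂₂}.
Place the vectors as rows of a 3×4 matrix and reduce to echelon form.
The reduction yields 1 nonzero row, so the rank is 1.
Since rank 1 < 3, the set is linearly dependent.
Indeed u - 3v = 0.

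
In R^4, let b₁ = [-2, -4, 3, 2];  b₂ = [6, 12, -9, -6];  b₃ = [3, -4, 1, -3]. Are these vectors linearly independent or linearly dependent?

linearly dependent

Place the vectors as rows of a 3×4 matrix and reduce to echelon form.
The reduction yields 2 nonzero rows, so the rank is 2.
Since rank 2 < 3, the set is linearly dependent.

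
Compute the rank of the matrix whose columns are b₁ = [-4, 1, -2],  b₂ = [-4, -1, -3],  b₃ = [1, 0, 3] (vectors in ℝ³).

Put the 3×3 matrix [b₁|b₂|b₃] into echelon form.
Exactly 3 pivots survive; hence the rank is 3.

rank 3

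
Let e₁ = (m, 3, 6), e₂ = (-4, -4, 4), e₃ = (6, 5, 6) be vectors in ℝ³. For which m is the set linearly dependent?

The set is linearly dependent precisely when det[e₁; e₂; e₃] = 0.
Expanding, det = 168 - 44*m.
Setting this to zero gives m = 42/11.

m = 42/11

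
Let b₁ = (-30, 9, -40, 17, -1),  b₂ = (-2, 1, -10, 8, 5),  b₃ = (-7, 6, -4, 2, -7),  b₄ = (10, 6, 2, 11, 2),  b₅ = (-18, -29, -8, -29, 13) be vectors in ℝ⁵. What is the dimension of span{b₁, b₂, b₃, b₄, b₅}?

Put the 5×5 matrix [b₁|b₂|b₃|b₄|b₅] into echelon form.
Reduction leaves 3 leading entries, giving rank 3.

3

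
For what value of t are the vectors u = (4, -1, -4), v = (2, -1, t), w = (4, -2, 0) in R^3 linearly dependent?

t = 0

Dependence holds iff the 3×3 matrix [u v w] is singular.
The determinant works out to 4*t.
Solving 4*t = 0 yields t = 0.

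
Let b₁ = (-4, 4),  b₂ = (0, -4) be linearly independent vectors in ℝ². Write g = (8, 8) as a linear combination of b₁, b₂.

g = -2b₁ - 4b₂

Since b₁, b₂ are independent, the coefficients expressing g are uniquely determined by a linear system.
Back-substitution yields (a₁, a₂) = (-2, -4).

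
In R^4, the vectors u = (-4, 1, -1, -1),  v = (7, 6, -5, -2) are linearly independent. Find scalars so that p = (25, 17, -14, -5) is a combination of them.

p = -u + 3v

Write p = c₁u + c₂v and equate components.
The system has the unique solution (c₁, c₂) = (-1, 3).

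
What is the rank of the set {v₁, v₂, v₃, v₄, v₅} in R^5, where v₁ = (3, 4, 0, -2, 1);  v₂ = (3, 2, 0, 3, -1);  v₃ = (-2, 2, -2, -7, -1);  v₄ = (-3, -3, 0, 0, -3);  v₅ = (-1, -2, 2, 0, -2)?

Apply Gaussian elimination to the matrix whose rows are v₁, v₂, v₃, v₄, v₅.
The echelon form has 4 nonzero rows, so the rank is 4.

rank 4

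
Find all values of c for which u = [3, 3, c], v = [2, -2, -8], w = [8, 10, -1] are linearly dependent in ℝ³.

c = -5/3

Place the vectors as rows of a 3×3 matrix; dependence ⇔ determinant zero.
Expanding, det = 36*c + 60.
Solving 36*c + 60 = 0 yields c = -5/3.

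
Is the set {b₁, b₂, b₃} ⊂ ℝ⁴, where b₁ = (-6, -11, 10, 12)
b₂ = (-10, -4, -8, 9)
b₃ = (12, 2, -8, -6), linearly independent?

linearly independent

Row-reduce the matrix whose columns are b₁, b₂, b₃.
The reduction yields 3 nonzero rows, so the rank is 3.
Since rank = 3 (the number of vectors), the set is linearly independent.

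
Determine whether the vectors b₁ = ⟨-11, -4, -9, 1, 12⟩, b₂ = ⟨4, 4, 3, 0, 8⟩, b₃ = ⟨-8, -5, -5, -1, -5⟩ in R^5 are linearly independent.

linearly independent

Place the vectors as rows of a 3×5 matrix and reduce to echelon form.
The reduction yields 3 nonzero rows, so the rank is 3.
Since rank = 3 (the number of vectors), the set is linearly independent.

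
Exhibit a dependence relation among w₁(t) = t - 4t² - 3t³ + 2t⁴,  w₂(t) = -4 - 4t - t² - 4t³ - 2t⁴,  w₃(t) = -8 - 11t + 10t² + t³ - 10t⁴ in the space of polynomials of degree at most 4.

Pass to coordinate vectors relative to the basis {1, t, …, t⁴}.
Set up α₁w₁ + … + α₃w₃ = 0 and solve the homogeneous system.
One solution (up to scaling) is (3, -2, 1).

3w₁ - 2w₂ + w₃ = 0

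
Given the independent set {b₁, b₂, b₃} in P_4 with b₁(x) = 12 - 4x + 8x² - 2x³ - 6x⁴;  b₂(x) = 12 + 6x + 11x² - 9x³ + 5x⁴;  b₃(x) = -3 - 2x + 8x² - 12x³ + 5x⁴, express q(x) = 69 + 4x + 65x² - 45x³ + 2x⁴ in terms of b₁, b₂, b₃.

q = 3b₁ + 3b₂ + b₃

Work in coordinates with respect to the standard basis {1, x, …, x⁴}.
Write q = c₁b₁ + … + c₃b₃ and equate components.
The system has the unique solution (c₁, c₂, c₃) = (3, 3, 1).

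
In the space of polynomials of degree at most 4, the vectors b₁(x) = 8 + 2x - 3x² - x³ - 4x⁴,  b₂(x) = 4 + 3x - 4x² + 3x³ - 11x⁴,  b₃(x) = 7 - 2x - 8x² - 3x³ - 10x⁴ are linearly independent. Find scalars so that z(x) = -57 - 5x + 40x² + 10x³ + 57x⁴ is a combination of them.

Take coordinate vectors relative to {1, x, …, x⁴}.
Since b₁, b₂, b₃ are independent, the coefficients expressing z are uniquely determined by a linear system.
The system has the unique solution (c₁, c₂, c₃) = (-4, -1, -3).

z = -4b₁ - b₂ - 3b₃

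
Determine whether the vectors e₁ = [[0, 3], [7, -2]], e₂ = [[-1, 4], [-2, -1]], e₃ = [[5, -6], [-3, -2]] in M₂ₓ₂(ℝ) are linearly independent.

linearly independent

Write each element as a coordinate vector in ℝ⁴ using {E₁₁, E₁₂, E₂₁, E₂₂}.
Row-reduce the matrix whose columns are e₁, e₂, e₃.
The reduction yields 3 nonzero rows, so the rank is 3.
Since rank = 3 (the number of vectors), the set is linearly independent.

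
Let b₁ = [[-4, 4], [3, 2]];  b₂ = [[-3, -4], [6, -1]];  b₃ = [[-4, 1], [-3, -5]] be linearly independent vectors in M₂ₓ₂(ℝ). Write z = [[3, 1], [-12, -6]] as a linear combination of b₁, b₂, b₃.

Identify each element with its coordinate vector in ℝ⁴ via {E₁₁, E₁₂, E₂₁, E₂₂}.
Since b₁, b₂, b₃ are independent, the coefficients expressing z are uniquely determined by a linear system.
The system has the unique solution (α₁, α₂, α₃) = (-1, -1, 1).

z = -b₁ - b₂ + b₃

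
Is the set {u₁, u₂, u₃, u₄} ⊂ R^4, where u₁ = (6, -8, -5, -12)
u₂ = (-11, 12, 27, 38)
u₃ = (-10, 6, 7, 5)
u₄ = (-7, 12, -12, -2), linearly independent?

linearly dependent

Row-reduce the matrix whose columns are u₁, u₂, u₃, u₄.
The reduction yields 3 nonzero rows, so the rank is 3.
Since rank 3 < 4, the set is linearly dependent.
Indeed 3u₁ + u₂ + u₄ = 0.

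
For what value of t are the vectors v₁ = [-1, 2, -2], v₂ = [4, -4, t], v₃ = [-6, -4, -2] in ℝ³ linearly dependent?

t = 11/2

Dependence holds iff the 3×3 matrix [v₁ v₂ v₃] is singular.
Expanding, det = 88 - 16*t.
Solving 88 - 16*t = 0 yields t = 11/2.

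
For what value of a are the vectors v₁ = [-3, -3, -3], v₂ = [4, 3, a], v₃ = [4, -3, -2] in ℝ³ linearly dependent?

The set is linearly dependent precisely when det[v₁; v₂; v₃] = 0.
Cofactor expansion gives det = 66 - 21*a.
Setting this to zero gives a = 22/7.

a = 22/7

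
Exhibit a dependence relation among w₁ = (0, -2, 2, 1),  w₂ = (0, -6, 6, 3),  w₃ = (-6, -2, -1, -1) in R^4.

Row-reduce the matrix with w₁, w₂, w₃ as columns; the null space gives the coefficients.
A generator of the null space is (3, -1, 0).

3w₁ - w₂ = 0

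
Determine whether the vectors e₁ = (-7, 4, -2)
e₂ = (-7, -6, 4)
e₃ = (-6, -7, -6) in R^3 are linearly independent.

linearly independent

The matrix [e₁|e₂|e₃] has determinant -738.
A nonzero determinant means the columns are linearly independent.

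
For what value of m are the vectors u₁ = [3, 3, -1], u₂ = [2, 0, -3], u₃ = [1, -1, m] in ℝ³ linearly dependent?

m = -8/3

Dependence holds iff the 3×3 matrix [u₁ u₂ u₃] is singular.
Cofactor expansion gives det = -6*m - 16.
This vanishes exactly when m = -8/3.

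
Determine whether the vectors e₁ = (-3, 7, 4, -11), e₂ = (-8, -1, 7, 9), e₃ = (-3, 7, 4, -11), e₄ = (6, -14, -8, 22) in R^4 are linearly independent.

Two of the vectors are equal, giving an immediate dependence.

linearly dependent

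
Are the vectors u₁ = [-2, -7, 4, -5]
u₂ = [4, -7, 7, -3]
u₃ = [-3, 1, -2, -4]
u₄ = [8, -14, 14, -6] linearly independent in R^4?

One vector is a scalar multiple of another, so the set is dependent.

linearly dependent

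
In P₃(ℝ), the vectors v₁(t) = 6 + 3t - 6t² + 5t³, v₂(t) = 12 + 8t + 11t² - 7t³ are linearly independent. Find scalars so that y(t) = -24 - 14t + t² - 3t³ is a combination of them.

Identify each element with its coordinate vector in ℝ⁴ via {1, t, …, t³}.
Write y = c₁v₁ + c₂v₂ and equate components.
The system has the unique solution (c₁, c₂) = (-2, -1).

y = -2v₁ - v₂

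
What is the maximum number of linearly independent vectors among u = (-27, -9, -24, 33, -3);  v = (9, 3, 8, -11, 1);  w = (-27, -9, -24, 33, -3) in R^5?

1

Form the matrix with u, v, w as columns and reduce.
The echelon form has 1 nonzero row, so the rank is 1.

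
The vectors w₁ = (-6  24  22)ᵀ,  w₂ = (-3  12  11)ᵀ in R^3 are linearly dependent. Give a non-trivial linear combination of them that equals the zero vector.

Write the vectors as columns of a matrix and find a nonzero vector in its null space.
A generator of the null space is (1, -2).

w₁ - 2w₂ = 0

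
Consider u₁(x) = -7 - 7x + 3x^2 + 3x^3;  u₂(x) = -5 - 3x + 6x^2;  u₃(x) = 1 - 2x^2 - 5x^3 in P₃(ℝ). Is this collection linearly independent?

Write each element as a coordinate vector in ℝ⁴ using {1, x, …, x^3}.
Row-reduce the matrix whose columns are u₁, u₂, u₃.
The reduction yields 3 nonzero rows, so the rank is 3.
Since rank = 3 (the number of vectors), the set is linearly independent.

linearly independent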